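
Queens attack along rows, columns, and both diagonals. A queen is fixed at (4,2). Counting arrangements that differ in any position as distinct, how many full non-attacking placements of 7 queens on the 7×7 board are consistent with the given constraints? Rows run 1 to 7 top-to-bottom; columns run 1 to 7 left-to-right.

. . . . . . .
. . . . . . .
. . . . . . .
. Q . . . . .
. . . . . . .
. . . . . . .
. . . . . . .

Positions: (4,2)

6

Branch on row 1: col 1 → 1; col 3 → 2; col 4 → 2; col 6 → 0; col 7 → 1.
Sum: 1 + 2 + 2 + 0 + 1 = 6.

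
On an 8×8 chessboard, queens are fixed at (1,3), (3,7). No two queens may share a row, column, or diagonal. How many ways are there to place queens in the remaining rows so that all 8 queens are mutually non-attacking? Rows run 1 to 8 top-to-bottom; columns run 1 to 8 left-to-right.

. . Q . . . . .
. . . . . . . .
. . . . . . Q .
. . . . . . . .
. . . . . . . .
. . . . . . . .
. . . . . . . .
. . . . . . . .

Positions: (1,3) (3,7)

2

Branch on row 2: col 1 → 1; col 5 → 1.
Sum: 1 + 1 = 2.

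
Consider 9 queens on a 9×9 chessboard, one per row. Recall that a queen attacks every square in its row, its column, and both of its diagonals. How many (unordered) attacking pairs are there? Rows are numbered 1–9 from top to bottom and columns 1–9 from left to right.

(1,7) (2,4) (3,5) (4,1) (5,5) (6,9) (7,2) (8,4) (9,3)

5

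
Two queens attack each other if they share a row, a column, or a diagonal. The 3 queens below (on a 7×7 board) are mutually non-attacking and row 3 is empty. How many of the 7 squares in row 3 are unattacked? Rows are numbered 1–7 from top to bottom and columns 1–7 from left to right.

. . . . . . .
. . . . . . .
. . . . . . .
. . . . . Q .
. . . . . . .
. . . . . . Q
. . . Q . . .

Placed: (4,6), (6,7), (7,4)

(4,6) attacks row 3 at column 6 and diagonals 5, 7.
(6,7) attacks row 3 at column 7 and diagonals 4.
(7,4) attacks row 3 at column 4.
Attacked columns: {4, 5, 6, 7}. Safe: {1, 2, 3}.

3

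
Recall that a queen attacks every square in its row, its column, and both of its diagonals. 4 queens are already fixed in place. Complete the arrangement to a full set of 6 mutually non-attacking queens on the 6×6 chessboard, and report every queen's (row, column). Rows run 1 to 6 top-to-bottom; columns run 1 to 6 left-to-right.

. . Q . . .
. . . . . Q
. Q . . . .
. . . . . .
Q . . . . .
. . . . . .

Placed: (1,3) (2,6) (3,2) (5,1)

Row 4: attacked by (1,3)→{3,6}; (2,6)→{4,6}; (3,2)→{1,2,3}; (5,1)→{1,2}. Safe: 5. Place at column 5.
Row 6: attacked by (1,3)→{3}; (2,6)→{2,6}; (3,2)→{2,5}; (4,5)→{3,5}; (5,1)→{1,2}. Safe: 4. Place at column 4.
Columns [3, 6, 2, 5, 1, 4], r−c [-2, -4, 1, -1, 4, 2], r+c [4, 8, 5, 9, 6, 10] are all distinct, so no two queens attack.

(1,3) (2,6) (3,2) (4,5) (5,1) (6,4)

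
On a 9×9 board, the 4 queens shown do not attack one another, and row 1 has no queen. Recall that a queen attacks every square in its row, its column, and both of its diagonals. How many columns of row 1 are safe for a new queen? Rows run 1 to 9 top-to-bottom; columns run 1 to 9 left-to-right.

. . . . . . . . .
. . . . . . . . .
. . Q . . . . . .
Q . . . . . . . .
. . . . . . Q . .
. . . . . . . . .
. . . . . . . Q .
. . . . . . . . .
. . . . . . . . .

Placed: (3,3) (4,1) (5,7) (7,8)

(3,3) attacks row 1 at column 3 and diagonals 1, 5.
(4,1) attacks row 1 at column 1 and diagonals 4.
(5,7) attacks row 1 at column 7 and diagonals 3.
(7,8) attacks row 1 at column 8 and diagonals 2.
Attacked columns: {1, 2, 3, 4, 5, 7, 8}. Safe: {6, 9}.

2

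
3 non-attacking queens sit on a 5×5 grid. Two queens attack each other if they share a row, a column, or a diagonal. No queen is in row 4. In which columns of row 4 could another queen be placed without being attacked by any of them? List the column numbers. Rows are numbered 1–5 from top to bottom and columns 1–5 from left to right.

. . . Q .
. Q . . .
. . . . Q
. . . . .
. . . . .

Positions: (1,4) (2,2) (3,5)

(1,4) attacks row 4 at column 4 and diagonals 1.
(2,2) attacks row 4 at column 2 and diagonals 4.
(3,5) attacks row 4 at column 5 and diagonals 4.
Attacked columns: {1, 2, 4, 5}. Safe: {3}.

columns 3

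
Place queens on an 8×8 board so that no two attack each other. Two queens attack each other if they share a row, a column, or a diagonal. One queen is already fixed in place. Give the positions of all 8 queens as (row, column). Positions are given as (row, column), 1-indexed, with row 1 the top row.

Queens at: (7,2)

Row 1: attacked by (7,2)→{2,8}. Safe: 1, 3, 4, 5, 6, 7. Place at column 1.
Row 2: attacked by (1,1)→{1,2}; (7,2)→{2,7}. Safe: 3, 4, 5, 6, 8. Place at column 6.
Row 3: attacked by (1,1)→{1,3}; (2,6)→{5,6,7}; (7,2)→{2,6}. Safe: 4, 8. Place at column 8.
Row 4: attacked by (1,1)→{1,4}; (2,6)→{4,6,8}; (3,8)→{7,8}; (7,2)→{2,5}. Safe: 3. Place at column 3.
Row 5: attacked by (1,1)→{1,5}; (2,6)→{3,6}; (3,8)→{6,8}; (4,3)→{2,3,4}; (7,2)→{2,4}. Safe: 7. Place at column 7.
Row 6: attacked by (1,1)→{1,6}; (2,6)→{2,6}; (3,8)→{5,8}; (4,3)→{1,3,5}; (5,7)→{6,7,8}; (7,2)→{1,2,3}. Safe: 4. Place at column 4.
Row 8: attacked by (1,1)→{1,8}; (2,6)→{6}; (3,8)→{3,8}; (4,3)→{3,7}; (5,7)→{4,7}; (6,4)→{2,4,6}; (7,2)→{1,2,3}. Safe: 5. Place at column 5.
Columns [1, 6, 8, 3, 7, 4, 2, 5], r−c [0, -4, -5, 1, -2, 2, 5, 3], r+c [2, 8, 11, 7, 12, 10, 9, 13] are all distinct, so no two queens attack.

(1,1) (2,6) (3,8) (4,3) (5,7) (6,4) (7,2) (8,5)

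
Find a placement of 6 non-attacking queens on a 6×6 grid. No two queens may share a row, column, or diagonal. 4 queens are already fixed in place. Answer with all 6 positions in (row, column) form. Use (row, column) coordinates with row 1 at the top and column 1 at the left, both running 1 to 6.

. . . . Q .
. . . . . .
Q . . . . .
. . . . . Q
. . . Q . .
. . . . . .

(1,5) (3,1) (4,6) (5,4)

(1,5) (2,3) (3,1) (4,6) (5,4) (6,2)

Row 2: attacked by (1,5)→{4,5,6}; (3,1)→{1,2}; (4,6)→{4,6}; (5,4)→{1,4}. Safe: 3. Place at column 3.
Row 6: attacked by (1,5)→{5}; (2,3)→{3}; (3,1)→{1,4}; (4,6)→{4,6}; (5,4)→{3,4,5}. Safe: 2. Place at column 2.
Columns [5, 3, 1, 6, 4, 2], r−c [-4, -1, 2, -2, 1, 4], r+c [6, 5, 4, 10, 9, 8] are all distinct, so no two queens attack.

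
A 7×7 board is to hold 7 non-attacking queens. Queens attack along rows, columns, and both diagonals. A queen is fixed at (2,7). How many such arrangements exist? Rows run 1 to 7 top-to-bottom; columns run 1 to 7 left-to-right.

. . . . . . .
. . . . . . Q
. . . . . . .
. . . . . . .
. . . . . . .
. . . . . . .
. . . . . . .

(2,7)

Branch on row 1: col 1 → 0; col 2 → 1; col 3 → 2; col 4 → 2; col 5 → 2.
Sum: 0 + 1 + 2 + 2 + 2 = 7.

7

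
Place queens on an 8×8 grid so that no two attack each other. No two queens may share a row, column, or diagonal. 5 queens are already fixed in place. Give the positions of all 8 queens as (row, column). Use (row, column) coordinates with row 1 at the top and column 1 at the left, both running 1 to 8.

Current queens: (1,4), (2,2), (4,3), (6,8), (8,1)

(1,4) (2,2) (3,7) (4,3) (5,6) (6,8) (7,5) (8,1)

Row 3: attacked by (1,4)→{2,4,6}; (2,2)→{1,2,3}; (4,3)→{2,3,4}; (6,8)→{5,8}; (8,1)→{1,6}. Safe: 7. Place at column 7.
Row 5: attacked by (1,4)→{4,8}; (2,2)→{2,5}; (3,7)→{5,7}; (4,3)→{2,3,4}; (6,8)→{7,8}; (8,1)→{1,4}. Safe: 6. Place at column 6.
Row 7: attacked by (1,4)→{4}; (2,2)→{2,7}; (3,7)→{3,7}; (4,3)→{3,6}; (5,6)→{4,6,8}; (6,8)→{7,8}; (8,1)→{1,2}. Safe: 5. Place at column 5.
Columns [4, 2, 7, 3, 6, 8, 5, 1], r−c [-3, 0, -4, 1, -1, -2, 2, 7], r+c [5, 4, 10, 7, 11, 14, 12, 9] are all distinct, so no two queens attack.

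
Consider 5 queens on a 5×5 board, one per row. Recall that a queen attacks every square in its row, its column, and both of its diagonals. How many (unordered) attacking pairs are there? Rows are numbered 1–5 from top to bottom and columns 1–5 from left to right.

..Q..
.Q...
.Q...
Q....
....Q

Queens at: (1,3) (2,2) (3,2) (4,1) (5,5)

Same column: (2,2)–(3,2) (column 2).
Same diagonal: (1,3)–(2,2) (|1−2| = |3−2| = 1); (2,2)–(5,5) (|2−5| = |2−5| = 3); (3,2)–(4,1) (|3−4| = |2−1| = 1).
Total attacking pairs: 4.

4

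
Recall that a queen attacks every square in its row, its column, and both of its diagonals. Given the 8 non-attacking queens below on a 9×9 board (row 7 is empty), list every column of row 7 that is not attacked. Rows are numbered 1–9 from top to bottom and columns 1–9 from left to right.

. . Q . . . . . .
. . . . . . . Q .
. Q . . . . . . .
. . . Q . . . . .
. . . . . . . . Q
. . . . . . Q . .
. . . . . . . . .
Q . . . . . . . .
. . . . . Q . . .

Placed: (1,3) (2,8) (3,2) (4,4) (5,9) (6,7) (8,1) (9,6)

(1,3) attacks row 7 at column 3 and diagonals 9.
(2,8) attacks row 7 at column 8 and diagonals 3.
(3,2) attacks row 7 at column 2 and diagonals 6.
(4,4) attacks row 7 at column 4 and diagonals 1, 7.
(5,9) attacks row 7 at column 9 and diagonals 7.
(6,7) attacks row 7 at column 7 and diagonals 6, 8.
(8,1) attacks row 7 at column 1 and diagonals 2.
(9,6) attacks row 7 at column 6 and diagonals 4, 8.
Attacked columns: {1, 2, 3, 4, 6, 7, 8, 9}. Safe: {5}.

columns 5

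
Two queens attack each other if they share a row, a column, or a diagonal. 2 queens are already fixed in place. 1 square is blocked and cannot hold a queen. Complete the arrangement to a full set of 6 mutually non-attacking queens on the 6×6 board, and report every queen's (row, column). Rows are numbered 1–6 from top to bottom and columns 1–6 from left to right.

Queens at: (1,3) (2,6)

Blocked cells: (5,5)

(1,3) (2,6) (3,2) (4,5) (5,1) (6,4)

Row 3: attacked by (1,3)→{1,3,5}; (2,6)→{5,6}. Safe: 2, 4. Place at column 2.
Row 4: attacked by (1,3)→{3,6}; (2,6)→{4,6}; (3,2)→{1,2,3}. Safe: 5. Place at column 5.
Row 5: attacked by (1,3)→{3}; (2,6)→{3,6}; (3,2)→{2,4}; (4,5)→{4,5,6}. Blocked: 5. Safe: 1. Place at column 1.
Row 6: attacked by (1,3)→{3}; (2,6)→{2,6}; (3,2)→{2,5}; (4,5)→{3,5}; (5,1)→{1,2}. Safe: 4. Place at column 4.
Columns [3, 6, 2, 5, 1, 4], r−c [-2, -4, 1, -1, 4, 2], r+c [4, 8, 5, 9, 6, 10] are all distinct, so no two queens attack.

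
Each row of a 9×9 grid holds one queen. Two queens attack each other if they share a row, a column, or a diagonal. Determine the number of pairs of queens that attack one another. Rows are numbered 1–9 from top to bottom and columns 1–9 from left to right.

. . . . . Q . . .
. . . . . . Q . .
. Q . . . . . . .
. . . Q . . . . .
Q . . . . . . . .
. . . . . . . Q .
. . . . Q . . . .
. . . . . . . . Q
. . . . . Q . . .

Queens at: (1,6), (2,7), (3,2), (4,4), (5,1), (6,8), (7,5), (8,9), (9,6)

2

Same column: (1,6)–(9,6) (column 6).
Same diagonal: (1,6)–(2,7) (|1−2| = |6−7| = 1).
Total attacking pairs: 2.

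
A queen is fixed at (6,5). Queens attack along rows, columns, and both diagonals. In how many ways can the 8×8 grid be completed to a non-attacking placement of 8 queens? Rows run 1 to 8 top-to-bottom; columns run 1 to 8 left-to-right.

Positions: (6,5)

12

Branch on row 1: col 1 → 0; col 2 → 2; col 3 → 2; col 4 → 1; col 6 → 3; col 7 → 2; col 8 → 2.
Sum: 0 + 2 + 2 + 1 + 3 + 2 + 2 = 12.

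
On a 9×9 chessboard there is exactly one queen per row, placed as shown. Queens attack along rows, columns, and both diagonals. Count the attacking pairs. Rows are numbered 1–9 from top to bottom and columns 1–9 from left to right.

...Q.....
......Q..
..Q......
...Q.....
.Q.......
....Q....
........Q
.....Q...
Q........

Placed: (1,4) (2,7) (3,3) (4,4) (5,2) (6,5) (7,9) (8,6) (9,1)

Same column: (1,4)–(4,4) (column 4).
Same diagonal: (3,3)–(4,4) (|3−4| = |3−4| = 1).
Total attacking pairs: 2.

2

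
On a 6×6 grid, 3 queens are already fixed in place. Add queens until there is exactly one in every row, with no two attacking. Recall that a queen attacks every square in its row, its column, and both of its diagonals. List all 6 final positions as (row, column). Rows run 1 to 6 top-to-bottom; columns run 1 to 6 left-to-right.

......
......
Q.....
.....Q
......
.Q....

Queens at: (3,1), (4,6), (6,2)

Row 1: attacked by (3,1)→{1,3}; (4,6)→{3,6}; (6,2)→{2}. Safe: 4, 5. Place at column 5.
Row 2: attacked by (1,5)→{4,5,6}; (3,1)→{1,2}; (4,6)→{4,6}; (6,2)→{2,6}. Safe: 3. Place at column 3.
Row 5: attacked by (1,5)→{1,5}; (2,3)→{3,6}; (3,1)→{1,3}; (4,6)→{5,6}; (6,2)→{1,2,3}. Safe: 4. Place at column 4.
Columns [5, 3, 1, 6, 4, 2], r−c [-4, -1, 2, -2, 1, 4], r+c [6, 5, 4, 10, 9, 8] are all distinct, so no two queens attack.

(1,5) (2,3) (3,1) (4,6) (5,4) (6,2)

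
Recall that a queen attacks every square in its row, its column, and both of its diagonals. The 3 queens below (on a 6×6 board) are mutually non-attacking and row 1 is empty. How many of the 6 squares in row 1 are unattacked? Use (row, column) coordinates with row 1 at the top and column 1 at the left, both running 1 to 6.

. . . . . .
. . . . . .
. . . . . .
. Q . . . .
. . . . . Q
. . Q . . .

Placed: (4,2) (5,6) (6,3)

2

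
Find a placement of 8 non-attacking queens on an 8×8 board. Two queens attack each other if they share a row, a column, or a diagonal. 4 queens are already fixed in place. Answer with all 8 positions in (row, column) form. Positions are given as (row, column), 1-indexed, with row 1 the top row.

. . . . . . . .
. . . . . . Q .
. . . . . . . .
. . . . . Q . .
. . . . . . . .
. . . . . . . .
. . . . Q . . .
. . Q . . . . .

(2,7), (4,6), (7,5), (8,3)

(1,1) (2,7) (3,4) (4,6) (5,8) (6,2) (7,5) (8,3)

Row 1: attacked by (2,7)→{6,7,8}; (4,6)→{3,6}; (7,5)→{5}; (8,3)→{3}. Safe: 1, 2, 4. Place at column 1.
Row 3: attacked by (1,1)→{1,3}; (2,7)→{6,7,8}; (4,6)→{5,6,7}; (7,5)→{1,5}; (8,3)→{3,8}. Safe: 2, 4. Place at column 4.
Row 5: attacked by (1,1)→{1,5}; (2,7)→{4,7}; (3,4)→{2,4,6}; (4,6)→{5,6,7}; (7,5)→{3,5,7}; (8,3)→{3,6}. Safe: 8. Place at column 8.
Row 6: attacked by (1,1)→{1,6}; (2,7)→{3,7}; (3,4)→{1,4,7}; (4,6)→{4,6,8}; (5,8)→{7,8}; (7,5)→{4,5,6}; (8,3)→{1,3,5}. Safe: 2. Place at column 2.
Columns [1, 7, 4, 6, 8, 2, 5, 3], r−c [0, -5, -1, -2, -3, 4, 2, 5], r+c [2, 9, 7, 10, 13, 8, 12, 11] are all distinct, so no two queens attack.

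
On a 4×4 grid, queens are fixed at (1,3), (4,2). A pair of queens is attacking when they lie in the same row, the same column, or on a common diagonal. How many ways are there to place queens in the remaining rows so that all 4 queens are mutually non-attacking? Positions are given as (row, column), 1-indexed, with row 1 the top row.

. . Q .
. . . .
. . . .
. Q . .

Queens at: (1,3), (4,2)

Branch on row 2: col 1 → 1.
Sum: 1 = 1.

1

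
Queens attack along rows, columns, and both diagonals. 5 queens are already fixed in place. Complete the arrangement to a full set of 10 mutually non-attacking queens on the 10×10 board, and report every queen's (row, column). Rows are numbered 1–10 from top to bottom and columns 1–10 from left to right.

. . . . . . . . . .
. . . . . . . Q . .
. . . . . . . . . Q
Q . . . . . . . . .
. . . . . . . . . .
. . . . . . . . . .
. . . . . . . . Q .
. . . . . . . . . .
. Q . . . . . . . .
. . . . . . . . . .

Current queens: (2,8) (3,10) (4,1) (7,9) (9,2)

Row 1: attacked by (2,8)→{7,8,9}; (3,10)→{8,10}; (4,1)→{1,4}; (7,9)→{3,9}; (9,2)→{2,10}. Safe: 5, 6. Place at column 5.
Row 5: attacked by (1,5)→{1,5,9}; (2,8)→{5,8}; (3,10)→{8,10}; (4,1)→{1,2}; (7,9)→{7,9}; (9,2)→{2,6}. Safe: 3, 4. Place at column 3.
Row 6: attacked by (1,5)→{5,10}; (2,8)→{4,8}; (3,10)→{7,10}; (4,1)→{1,3}; (5,3)→{2,3,4}; (7,9)→{8,9,10}; (9,2)→{2,5}. Safe: 6. Place at column 6.
Row 8: attacked by (1,5)→{5}; (2,8)→{2,8}; (3,10)→{5,10}; (4,1)→{1,5}; (5,3)→{3,6}; (6,6)→{4,6,8}; (7,9)→{8,9,10}; (9,2)→{1,2,3}. Safe: 7. Place at column 7.
Row 10: attacked by (1,5)→{5}; (2,8)→{8}; (3,10)→{3,10}; (4,1)→{1,7}; (5,3)→{3,8}; (6,6)→{2,6,10}; (7,9)→{6,9}; (8,7)→{5,7,9}; (9,2)→{1,2,3}. Safe: 4. Place at column 4.
Columns [5, 8, 10, 1, 3, 6, 9, 7, 2, 4], r−c [-4, -6, -7, 3, 2, 0, -2, 1, 7, 6], r+c [6, 10, 13, 5, 8, 12, 16, 15, 11, 14] are all distinct, so no two queens attack.

(1,5) (2,8) (3,10) (4,1) (5,3) (6,6) (7,9) (8,7) (9,2) (10,4)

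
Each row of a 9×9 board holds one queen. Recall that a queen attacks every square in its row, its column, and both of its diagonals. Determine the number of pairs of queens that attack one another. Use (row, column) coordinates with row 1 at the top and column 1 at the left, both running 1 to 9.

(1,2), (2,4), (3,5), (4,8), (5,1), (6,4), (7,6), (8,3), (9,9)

3

Same column: (2,4)–(6,4) (column 4).
Same diagonal: (2,4)–(3,5) (|2−3| = |4−5| = 1); (2,4)–(5,1) (|2−5| = |4−1| = 3).
Total attacking pairs: 3.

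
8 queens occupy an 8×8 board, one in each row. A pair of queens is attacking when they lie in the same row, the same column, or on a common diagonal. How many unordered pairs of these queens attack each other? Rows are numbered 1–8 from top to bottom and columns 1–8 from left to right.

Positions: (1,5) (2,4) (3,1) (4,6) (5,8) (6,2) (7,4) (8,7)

3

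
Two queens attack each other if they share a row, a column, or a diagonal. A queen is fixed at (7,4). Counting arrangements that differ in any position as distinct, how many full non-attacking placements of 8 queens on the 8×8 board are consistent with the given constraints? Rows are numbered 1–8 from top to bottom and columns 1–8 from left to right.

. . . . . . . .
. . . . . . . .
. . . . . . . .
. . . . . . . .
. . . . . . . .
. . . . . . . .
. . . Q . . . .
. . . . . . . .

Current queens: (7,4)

8

Branch on row 1: col 1 → 0; col 2 → 0; col 3 → 3; col 5 → 3; col 6 → 1; col 7 → 0; col 8 → 1.
Sum: 0 + 0 + 3 + 3 + 1 + 0 + 1 = 8.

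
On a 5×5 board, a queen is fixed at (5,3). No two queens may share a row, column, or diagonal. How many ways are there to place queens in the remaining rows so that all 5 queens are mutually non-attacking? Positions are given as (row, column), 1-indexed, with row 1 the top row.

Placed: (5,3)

2

Branch on row 1: col 1 → 1; col 2 → 0; col 4 → 0; col 5 → 1.
Sum: 1 + 0 + 0 + 1 = 2.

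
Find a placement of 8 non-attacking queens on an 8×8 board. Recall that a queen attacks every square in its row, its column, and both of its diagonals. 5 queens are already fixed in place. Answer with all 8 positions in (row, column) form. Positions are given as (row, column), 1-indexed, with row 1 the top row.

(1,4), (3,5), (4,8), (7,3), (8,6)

(1,4) (2,1) (3,5) (4,8) (5,2) (6,7) (7,3) (8,6)

Row 2: attacked by (1,4)→{3,4,5}; (3,5)→{4,5,6}; (4,8)→{6,8}; (7,3)→{3,8}; (8,6)→{6}. Safe: 1, 2, 7. Place at column 1.
Row 5: attacked by (1,4)→{4,8}; (2,1)→{1,4}; (3,5)→{3,5,7}; (4,8)→{7,8}; (7,3)→{1,3,5}; (8,6)→{3,6}. Safe: 2. Place at column 2.
Row 6: attacked by (1,4)→{4}; (2,1)→{1,5}; (3,5)→{2,5,8}; (4,8)→{6,8}; (5,2)→{1,2,3}; (7,3)→{2,3,4}; (8,6)→{4,6,8}. Safe: 7. Place at column 7.
Columns [4, 1, 5, 8, 2, 7, 3, 6], r−c [-3, 1, -2, -4, 3, -1, 4, 2], r+c [5, 3, 8, 12, 7, 13, 10, 14] are all distinct, so no two queens attack.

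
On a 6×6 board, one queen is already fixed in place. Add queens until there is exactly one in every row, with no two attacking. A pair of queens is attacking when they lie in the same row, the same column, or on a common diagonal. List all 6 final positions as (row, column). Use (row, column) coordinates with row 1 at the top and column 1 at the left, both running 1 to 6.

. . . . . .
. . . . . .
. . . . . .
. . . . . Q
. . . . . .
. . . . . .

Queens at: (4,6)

(1,5) (2,3) (3,1) (4,6) (5,4) (6,2)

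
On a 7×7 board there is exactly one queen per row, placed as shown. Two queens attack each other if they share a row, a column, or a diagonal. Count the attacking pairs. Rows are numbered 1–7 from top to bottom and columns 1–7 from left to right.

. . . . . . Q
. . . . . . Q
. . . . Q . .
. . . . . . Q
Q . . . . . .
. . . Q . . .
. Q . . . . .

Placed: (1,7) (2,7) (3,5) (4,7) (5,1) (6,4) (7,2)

Same column: (1,7)–(2,7) (column 7); (1,7)–(4,7) (column 7); (2,7)–(4,7) (column 7).
Same diagonal: (1,7)–(3,5) (|1−3| = |7−5| = 2); (2,7)–(7,2) (|2−7| = |7−2| = 5).
Total attacking pairs: 5.

5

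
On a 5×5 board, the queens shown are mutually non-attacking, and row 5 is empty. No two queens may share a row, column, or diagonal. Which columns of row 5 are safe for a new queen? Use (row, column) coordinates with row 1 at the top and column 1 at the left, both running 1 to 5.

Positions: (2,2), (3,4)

columns 1, 3

(2,2) attacks row 5 at column 2 and diagonals 5.
(3,4) attacks row 5 at column 4 and diagonals 2.
Attacked columns: {2, 4, 5}. Safe: {1, 3}.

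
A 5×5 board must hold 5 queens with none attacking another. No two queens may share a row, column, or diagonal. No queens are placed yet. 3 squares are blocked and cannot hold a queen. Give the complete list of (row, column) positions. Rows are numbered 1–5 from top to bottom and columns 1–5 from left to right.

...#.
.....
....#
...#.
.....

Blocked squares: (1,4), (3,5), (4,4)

(1,1) (2,4) (3,2) (4,5) (5,3)

Row 1: Blocked: 4. Safe: 1, 2, 3, 5. Place at column 1.
Row 2: attacked by (1,1)→{1,2}. Safe: 3, 4, 5. Place at column 4.
Row 3: attacked by (1,1)→{1,3}; (2,4)→{3,4,5}. Blocked: 5. Safe: 2. Place at column 2.
Row 4: attacked by (1,1)→{1,4}; (2,4)→{2,4}; (3,2)→{1,2,3}. Blocked: 4. Safe: 5. Place at column 5.
Row 5: attacked by (1,1)→{1,5}; (2,4)→{1,4}; (3,2)→{2,4}; (4,5)→{4,5}. Safe: 3. Place at column 3.
Columns [1, 4, 2, 5, 3], r−c [0, -2, 1, -1, 2], r+c [2, 6, 5, 9, 8] are all distinct, so no two queens attack.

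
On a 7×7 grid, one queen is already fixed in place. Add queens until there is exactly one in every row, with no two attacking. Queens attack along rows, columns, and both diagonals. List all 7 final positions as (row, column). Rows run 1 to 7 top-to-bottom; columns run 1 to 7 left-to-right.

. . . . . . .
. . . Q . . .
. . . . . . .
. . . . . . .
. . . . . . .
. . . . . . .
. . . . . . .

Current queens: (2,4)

Row 1: attacked by (2,4)→{3,4,5}. Safe: 1, 2, 6, 7. Place at column 2.
Row 3: attacked by (1,2)→{2,4}; (2,4)→{3,4,5}. Safe: 1, 6, 7. Place at column 6.
Row 4: attacked by (1,2)→{2,5}; (2,4)→{2,4,6}; (3,6)→{5,6,7}. Safe: 1, 3. Place at column 1.
Row 5: attacked by (1,2)→{2,6}; (2,4)→{1,4,7}; (3,6)→{4,6}; (4,1)→{1,2}. Safe: 3, 5. Place at column 3.
Row 6: attacked by (1,2)→{2,7}; (2,4)→{4}; (3,6)→{3,6}; (4,1)→{1,3}; (5,3)→{2,3,4}. Safe: 5. Place at column 5.
Row 7: attacked by (1,2)→{2}; (2,4)→{4}; (3,6)→{2,6}; (4,1)→{1,4}; (5,3)→{1,3,5}; (6,5)→{4,5,6}. Safe: 7. Place at column 7.
Columns [2, 4, 6, 1, 3, 5, 7], r−c [-1, -2, -3, 3, 2, 1, 0], r+c [3, 6, 9, 5, 8, 11, 14] are all distinct, so no two queens attack.

(1,2) (2,4) (3,6) (4,1) (5,3) (6,5) (7,7)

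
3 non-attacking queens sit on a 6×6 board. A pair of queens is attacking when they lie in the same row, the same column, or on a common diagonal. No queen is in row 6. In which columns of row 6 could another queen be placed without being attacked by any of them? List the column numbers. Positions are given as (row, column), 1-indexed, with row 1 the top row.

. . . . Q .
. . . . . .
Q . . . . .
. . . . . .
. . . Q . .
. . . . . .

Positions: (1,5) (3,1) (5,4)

(1,5) attacks row 6 at column 5.
(3,1) attacks row 6 at column 1 and diagonals 4.
(5,4) attacks row 6 at column 4 and diagonals 3, 5.
Attacked columns: {1, 3, 4, 5}. Safe: {2, 6}.

columns 2, 6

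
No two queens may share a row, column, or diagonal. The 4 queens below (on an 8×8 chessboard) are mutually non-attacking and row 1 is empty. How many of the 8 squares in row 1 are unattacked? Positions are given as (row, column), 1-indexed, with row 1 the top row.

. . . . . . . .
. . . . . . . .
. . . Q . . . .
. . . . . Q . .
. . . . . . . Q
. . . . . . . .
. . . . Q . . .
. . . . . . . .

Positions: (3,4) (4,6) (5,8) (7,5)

(3,4) attacks row 1 at column 4 and diagonals 2, 6.
(4,6) attacks row 1 at column 6 and diagonals 3.
(5,8) attacks row 1 at column 8 and diagonals 4.
(7,5) attacks row 1 at column 5.
Attacked columns: {2, 3, 4, 5, 6, 8}. Safe: {1, 7}.

2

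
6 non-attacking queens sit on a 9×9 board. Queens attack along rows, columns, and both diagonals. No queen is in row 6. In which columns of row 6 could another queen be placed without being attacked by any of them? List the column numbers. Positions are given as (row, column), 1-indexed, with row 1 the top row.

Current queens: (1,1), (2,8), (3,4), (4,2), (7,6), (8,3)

(1,1) attacks row 6 at column 1 and diagonals 6.
(2,8) attacks row 6 at column 8 and diagonals 4.
(3,4) attacks row 6 at column 4 and diagonals 1, 7.
(4,2) attacks row 6 at column 2 and diagonals 4.
(7,6) attacks row 6 at column 6 and diagonals 5, 7.
(8,3) attacks row 6 at column 3 and diagonals 1, 5.
Attacked columns: {1, 2, 3, 4, 5, 6, 7, 8}. Safe: {9}.

columns 9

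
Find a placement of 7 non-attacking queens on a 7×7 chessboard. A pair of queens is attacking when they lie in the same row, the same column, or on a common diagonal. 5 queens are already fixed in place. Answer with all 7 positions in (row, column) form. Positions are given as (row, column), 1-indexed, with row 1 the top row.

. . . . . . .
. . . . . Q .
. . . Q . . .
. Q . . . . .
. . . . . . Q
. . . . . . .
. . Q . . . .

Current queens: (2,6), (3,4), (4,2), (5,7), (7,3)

(1,1) (2,6) (3,4) (4,2) (5,7) (6,5) (7,3)

Row 1: attacked by (2,6)→{5,6,7}; (3,4)→{2,4,6}; (4,2)→{2,5}; (5,7)→{3,7}; (7,3)→{3}. Safe: 1. Place at column 1.
Row 6: attacked by (1,1)→{1,6}; (2,6)→{2,6}; (3,4)→{1,4,7}; (4,2)→{2,4}; (5,7)→{6,7}; (7,3)→{2,3,4}. Safe: 5. Place at column 5.
Columns [1, 6, 4, 2, 7, 5, 3], r−c [0, -4, -1, 2, -2, 1, 4], r+c [2, 8, 7, 6, 12, 11, 10] are all distinct, so no two queens attack.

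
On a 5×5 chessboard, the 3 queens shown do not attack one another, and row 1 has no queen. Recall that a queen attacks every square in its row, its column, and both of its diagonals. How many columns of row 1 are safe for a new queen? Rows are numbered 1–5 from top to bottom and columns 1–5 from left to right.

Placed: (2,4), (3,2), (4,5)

(2,4) attacks row 1 at column 4 and diagonals 3, 5.
(3,2) attacks row 1 at column 2 and diagonals 4.
(4,5) attacks row 1 at column 5 and diagonals 2.
Attacked columns: {2, 3, 4, 5}. Safe: {1}.

1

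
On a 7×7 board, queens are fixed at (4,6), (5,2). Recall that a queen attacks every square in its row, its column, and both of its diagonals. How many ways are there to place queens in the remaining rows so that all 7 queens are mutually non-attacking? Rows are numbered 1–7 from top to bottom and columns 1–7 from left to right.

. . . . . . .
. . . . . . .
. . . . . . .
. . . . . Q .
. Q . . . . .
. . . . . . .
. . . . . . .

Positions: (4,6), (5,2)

Branch on row 1: col 1 → 0; col 4 → 2; col 5 → 0; col 7 → 0.
Sum: 0 + 2 + 0 + 0 = 2.

2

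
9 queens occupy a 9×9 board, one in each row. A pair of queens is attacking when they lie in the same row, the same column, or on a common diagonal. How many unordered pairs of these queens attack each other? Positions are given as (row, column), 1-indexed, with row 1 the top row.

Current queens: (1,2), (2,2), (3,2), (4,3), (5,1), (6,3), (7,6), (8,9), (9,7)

8

Same column: (1,2)–(2,2) (column 2); (1,2)–(3,2) (column 2); (2,2)–(3,2) (column 2); (4,3)–(6,3) (column 3).
Same diagonal: (1,2)–(8,9) (|1−8| = |2−9| = 7); (3,2)–(4,3) (|3−4| = |2−3| = 1); (3,2)–(7,6) (|3−7| = |2−6| = 4); (4,3)–(7,6) (|4−7| = |3−6| = 3).
Total attacking pairs: 8.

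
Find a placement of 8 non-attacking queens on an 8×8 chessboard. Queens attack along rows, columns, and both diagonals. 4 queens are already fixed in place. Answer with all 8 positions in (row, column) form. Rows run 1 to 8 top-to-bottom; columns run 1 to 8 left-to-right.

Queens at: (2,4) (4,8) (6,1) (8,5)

Row 1: attacked by (2,4)→{3,4,5}; (4,8)→{5,8}; (6,1)→{1,6}; (8,5)→{5}. Safe: 2, 7. Place at column 2.
Row 3: attacked by (1,2)→{2,4}; (2,4)→{3,4,5}; (4,8)→{7,8}; (6,1)→{1,4}; (8,5)→{5}. Safe: 6. Place at column 6.
Row 5: attacked by (1,2)→{2,6}; (2,4)→{1,4,7}; (3,6)→{4,6,8}; (4,8)→{7,8}; (6,1)→{1,2}; (8,5)→{2,5,8}. Safe: 3. Place at column 3.
Row 7: attacked by (1,2)→{2,8}; (2,4)→{4}; (3,6)→{2,6}; (4,8)→{5,8}; (5,3)→{1,3,5}; (6,1)→{1,2}; (8,5)→{4,5,6}. Safe: 7. Place at column 7.
Columns [2, 4, 6, 8, 3, 1, 7, 5], r−c [-1, -2, -3, -4, 2, 5, 0, 3], r+c [3, 6, 9, 12, 8, 7, 14, 13] are all distinct, so no two queens attack.

(1,2) (2,4) (3,6) (4,8) (5,3) (6,1) (7,7) (8,5)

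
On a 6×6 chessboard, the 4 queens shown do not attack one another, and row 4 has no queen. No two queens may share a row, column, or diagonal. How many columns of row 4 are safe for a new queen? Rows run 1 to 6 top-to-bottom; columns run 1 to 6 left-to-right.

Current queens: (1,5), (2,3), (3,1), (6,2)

1

(1,5) attacks row 4 at column 5 and diagonals 2.
(2,3) attacks row 4 at column 3 and diagonals 1, 5.
(3,1) attacks row 4 at column 1 and diagonals 2.
(6,2) attacks row 4 at column 2 and diagonals 4.
Attacked columns: {1, 2, 3, 4, 5}. Safe: {6}.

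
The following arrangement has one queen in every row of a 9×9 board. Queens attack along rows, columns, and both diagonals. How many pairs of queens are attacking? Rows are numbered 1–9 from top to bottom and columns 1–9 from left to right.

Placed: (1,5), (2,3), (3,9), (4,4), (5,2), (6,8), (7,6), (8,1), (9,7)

0

All columns are distinct and no two queens satisfy |Δrow| = |Δcol|, so no pair attacks.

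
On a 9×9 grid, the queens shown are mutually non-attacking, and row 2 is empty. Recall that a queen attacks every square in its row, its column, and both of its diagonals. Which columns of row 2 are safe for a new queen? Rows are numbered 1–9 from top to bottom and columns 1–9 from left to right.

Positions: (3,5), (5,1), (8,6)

columns 2, 3, 7, 8, 9

(3,5) attacks row 2 at column 5 and diagonals 4, 6.
(5,1) attacks row 2 at column 1 and diagonals 4.
(8,6) attacks row 2 at column 6.
Attacked columns: {1, 4, 5, 6}. Safe: {2, 3, 7, 8, 9}.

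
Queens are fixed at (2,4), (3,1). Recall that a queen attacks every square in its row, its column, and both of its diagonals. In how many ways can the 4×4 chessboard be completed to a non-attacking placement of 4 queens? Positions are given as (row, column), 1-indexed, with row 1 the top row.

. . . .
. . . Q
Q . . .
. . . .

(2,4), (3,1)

1

Branch on row 1: col 2 → 1.
Sum: 1 = 1.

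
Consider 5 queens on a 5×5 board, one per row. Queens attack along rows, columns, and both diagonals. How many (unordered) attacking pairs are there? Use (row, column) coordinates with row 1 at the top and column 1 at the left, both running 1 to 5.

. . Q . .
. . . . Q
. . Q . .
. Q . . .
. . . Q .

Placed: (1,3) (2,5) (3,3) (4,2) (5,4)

2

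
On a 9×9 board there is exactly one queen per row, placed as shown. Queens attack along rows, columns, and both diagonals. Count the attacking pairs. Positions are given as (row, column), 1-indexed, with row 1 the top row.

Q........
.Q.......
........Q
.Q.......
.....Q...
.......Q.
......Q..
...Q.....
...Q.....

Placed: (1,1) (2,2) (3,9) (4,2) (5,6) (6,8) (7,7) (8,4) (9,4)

Same column: (2,2)–(4,2) (column 2); (8,4)–(9,4) (column 4).
Same diagonal: (1,1)–(2,2) (|1−2| = |1−2| = 1); (1,1)–(7,7) (|1−7| = |1−7| = 6); (2,2)–(7,7) (|2−7| = |2−7| = 5); (3,9)–(8,4) (|3−8| = |9−4| = 5); (6,8)–(7,7) (|6−7| = |8−7| = 1).
Total attacking pairs: 7.

7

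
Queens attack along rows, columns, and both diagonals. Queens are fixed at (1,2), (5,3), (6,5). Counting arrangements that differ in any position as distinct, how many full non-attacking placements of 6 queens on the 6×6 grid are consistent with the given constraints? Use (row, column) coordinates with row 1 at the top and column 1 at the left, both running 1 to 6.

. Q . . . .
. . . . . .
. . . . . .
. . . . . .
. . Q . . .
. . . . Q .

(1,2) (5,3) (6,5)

1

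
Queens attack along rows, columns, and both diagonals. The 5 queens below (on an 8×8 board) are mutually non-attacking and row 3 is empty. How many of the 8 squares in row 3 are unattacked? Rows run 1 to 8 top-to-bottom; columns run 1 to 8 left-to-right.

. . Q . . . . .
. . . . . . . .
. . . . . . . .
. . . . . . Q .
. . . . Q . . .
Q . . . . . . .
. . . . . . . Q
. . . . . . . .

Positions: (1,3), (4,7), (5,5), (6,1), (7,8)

1

(1,3) attacks row 3 at column 3 and diagonals 1, 5.
(4,7) attacks row 3 at column 7 and diagonals 6, 8.
(5,5) attacks row 3 at column 5 and diagonals 3, 7.
(6,1) attacks row 3 at column 1 and diagonals 4.
(7,8) attacks row 3 at column 8 and diagonals 4.
Attacked columns: {1, 3, 4, 5, 6, 7, 8}. Safe: {2}.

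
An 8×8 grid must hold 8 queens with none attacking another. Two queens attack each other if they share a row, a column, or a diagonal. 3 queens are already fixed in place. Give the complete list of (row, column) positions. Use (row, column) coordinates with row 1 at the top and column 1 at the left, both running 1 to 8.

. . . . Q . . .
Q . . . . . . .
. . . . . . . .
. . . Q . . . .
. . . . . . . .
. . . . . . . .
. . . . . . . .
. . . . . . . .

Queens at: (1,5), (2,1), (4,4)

Row 3: attacked by (1,5)→{3,5,7}; (2,1)→{1,2}; (4,4)→{3,4,5}. Safe: 6, 8. Place at column 8.
Row 5: attacked by (1,5)→{1,5}; (2,1)→{1,4}; (3,8)→{6,8}; (4,4)→{3,4,5}. Safe: 2, 7. Place at column 2.
Row 6: attacked by (1,5)→{5}; (2,1)→{1,5}; (3,8)→{5,8}; (4,4)→{2,4,6}; (5,2)→{1,2,3}. Safe: 7. Place at column 7.
Row 7: attacked by (1,5)→{5}; (2,1)→{1,6}; (3,8)→{4,8}; (4,4)→{1,4,7}; (5,2)→{2,4}; (6,7)→{6,7,8}. Safe: 3. Place at column 3.
Row 8: attacked by (1,5)→{5}; (2,1)→{1,7}; (3,8)→{3,8}; (4,4)→{4,8}; (5,2)→{2,5}; (6,7)→{5,7}; (7,3)→{2,3,4}. Safe: 6. Place at column 6.
Columns [5, 1, 8, 4, 2, 7, 3, 6], r−c [-4, 1, -5, 0, 3, -1, 4, 2], r+c [6, 3, 11, 8, 7, 13, 10, 14] are all distinct, so no two queens attack.

(1,5) (2,1) (3,8) (4,4) (5,2) (6,7) (7,3) (8,6)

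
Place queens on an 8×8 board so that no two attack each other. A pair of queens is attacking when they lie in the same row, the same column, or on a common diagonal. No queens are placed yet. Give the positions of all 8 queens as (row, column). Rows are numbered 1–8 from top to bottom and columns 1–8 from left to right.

Row 1: Safe: 1, 2, 3, 4, 5, 6, 7, 8. Place at column 3.
Row 2: attacked by (1,3)→{2,3,4}. Safe: 1, 5, 6, 7, 8. Place at column 1.
Row 3: attacked by (1,3)→{1,3,5}; (2,1)→{1,2}. Safe: 4, 6, 7, 8. Place at column 7.
Row 4: attacked by (1,3)→{3,6}; (2,1)→{1,3}; (3,7)→{6,7,8}. Safe: 2, 4, 5. Place at column 5.
Row 5: attacked by (1,3)→{3,7}; (2,1)→{1,4}; (3,7)→{5,7}; (4,5)→{4,5,6}. Safe: 2, 8. Place at column 8.
Row 6: attacked by (1,3)→{3,8}; (2,1)→{1,5}; (3,7)→{4,7}; (4,5)→{3,5,7}; (5,8)→{7,8}. Safe: 2, 6. Place at column 2.
Row 7: attacked by (1,3)→{3}; (2,1)→{1,6}; (3,7)→{3,7}; (4,5)→{2,5,8}; (5,8)→{6,8}; (6,2)→{1,2,3}. Safe: 4. Place at column 4.
Row 8: attacked by (1,3)→{3}; (2,1)→{1,7}; (3,7)→{2,7}; (4,5)→{1,5}; (5,8)→{5,8}; (6,2)→{2,4}; (7,4)→{3,4,5}. Safe: 6. Place at column 6.
Columns [3, 1, 7, 5, 8, 2, 4, 6], r−c [-2, 1, -4, -1, -3, 4, 3, 2], r+c [4, 3, 10, 9, 13, 8, 11, 14] are all distinct, so no two queens attack.

(1,3) (2,1) (3,7) (4,5) (5,8) (6,2) (7,4) (8,6)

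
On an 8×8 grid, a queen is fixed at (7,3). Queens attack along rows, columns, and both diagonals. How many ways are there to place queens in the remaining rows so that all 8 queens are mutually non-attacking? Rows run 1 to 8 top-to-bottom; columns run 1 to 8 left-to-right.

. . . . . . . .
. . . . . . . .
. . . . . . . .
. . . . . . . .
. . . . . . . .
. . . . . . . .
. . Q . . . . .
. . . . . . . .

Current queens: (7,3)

Branch on row 1: col 1 → 0; col 2 → 1; col 4 → 6; col 5 → 3; col 6 → 0; col 7 → 3; col 8 → 1.
Sum: 0 + 1 + 6 + 3 + 0 + 3 + 1 = 14.

14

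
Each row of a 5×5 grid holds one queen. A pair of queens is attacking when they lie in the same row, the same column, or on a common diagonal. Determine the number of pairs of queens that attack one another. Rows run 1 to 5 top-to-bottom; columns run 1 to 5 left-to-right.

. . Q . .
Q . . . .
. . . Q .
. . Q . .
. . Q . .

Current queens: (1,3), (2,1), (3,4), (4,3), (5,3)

5

Same column: (1,3)–(4,3) (column 3); (1,3)–(5,3) (column 3); (4,3)–(5,3) (column 3).
Same diagonal: (2,1)–(4,3) (|2−4| = |1−3| = 2); (3,4)–(4,3) (|3−4| = |4−3| = 1).
Total attacking pairs: 5.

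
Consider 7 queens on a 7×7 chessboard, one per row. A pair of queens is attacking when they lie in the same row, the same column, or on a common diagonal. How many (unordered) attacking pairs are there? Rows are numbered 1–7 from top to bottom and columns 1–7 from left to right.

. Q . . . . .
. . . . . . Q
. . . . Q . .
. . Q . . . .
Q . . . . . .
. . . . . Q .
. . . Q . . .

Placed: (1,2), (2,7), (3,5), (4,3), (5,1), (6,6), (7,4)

All columns are distinct and no two queens satisfy |Δrow| = |Δcol|, so no pair attacks.

0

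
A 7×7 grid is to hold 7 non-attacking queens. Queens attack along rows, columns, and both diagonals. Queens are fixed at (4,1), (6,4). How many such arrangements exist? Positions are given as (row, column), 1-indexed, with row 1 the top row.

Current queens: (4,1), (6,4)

Branch on row 1: col 2 → 1; col 3 → 0; col 5 → 0; col 6 → 0; col 7 → 1.
Sum: 1 + 0 + 0 + 0 + 1 = 2.

2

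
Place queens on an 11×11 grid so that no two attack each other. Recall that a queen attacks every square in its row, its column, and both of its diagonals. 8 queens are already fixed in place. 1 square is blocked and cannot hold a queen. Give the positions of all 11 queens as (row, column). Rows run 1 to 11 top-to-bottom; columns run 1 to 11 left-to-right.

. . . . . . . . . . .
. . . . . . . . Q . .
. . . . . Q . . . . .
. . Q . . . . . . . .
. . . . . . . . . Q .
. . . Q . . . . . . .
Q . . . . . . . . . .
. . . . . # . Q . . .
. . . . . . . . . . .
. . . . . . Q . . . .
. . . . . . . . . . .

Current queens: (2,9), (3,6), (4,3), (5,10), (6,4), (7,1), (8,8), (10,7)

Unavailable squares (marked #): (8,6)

(1,11) (2,9) (3,6) (4,3) (5,10) (6,4) (7,1) (8,8) (9,5) (10,7) (11,2)

Row 1: attacked by (2,9)→{8,9,10}; (3,6)→{4,6,8}; (4,3)→{3,6}; (5,10)→{6,10}; (6,4)→{4,9}; (7,1)→{1,7}; (8,8)→{1,8}; (10,7)→{7}. Safe: 2, 5, 11. Place at column 11.
Row 9: attacked by (1,11)→{3,11}; (2,9)→{2,9}; (3,6)→{6}; (4,3)→{3,8}; (5,10)→{6,10}; (6,4)→{1,4,7}; (7,1)→{1,3}; (8,8)→{7,8,9}; (10,7)→{6,7,8}. Safe: 5. Place at column 5.
Row 11: attacked by (1,11)→{1,11}; (2,9)→{9}; (3,6)→{6}; (4,3)→{3,10}; (5,10)→{4,10}; (6,4)→{4,9}; (7,1)→{1,5}; (8,8)→{5,8,11}; (9,5)→{3,5,7}; (10,7)→{6,7,8}. Safe: 2. Place at column 2.
Columns [11, 9, 6, 3, 10, 4, 1, 8, 5, 7, 2], r−c [-10, -7, -3, 1, -5, 2, 6, 0, 4, 3, 9], r+c [12, 11, 9, 7, 15, 10, 8, 16, 14, 17, 13] are all distinct, so no two queens attack.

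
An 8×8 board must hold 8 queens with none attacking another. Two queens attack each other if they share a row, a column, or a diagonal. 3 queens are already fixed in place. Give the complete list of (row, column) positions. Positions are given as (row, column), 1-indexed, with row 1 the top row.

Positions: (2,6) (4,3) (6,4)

(1,1) (2,6) (3,8) (4,3) (5,7) (6,4) (7,2) (8,5)

Row 1: attacked by (2,6)→{5,6,7}; (4,3)→{3,6}; (6,4)→{4}. Safe: 1, 2, 8. Place at column 1.
Row 3: attacked by (1,1)→{1,3}; (2,6)→{5,6,7}; (4,3)→{2,3,4}; (6,4)→{1,4,7}. Safe: 8. Place at column 8.
Row 5: attacked by (1,1)→{1,5}; (2,6)→{3,6}; (3,8)→{6,8}; (4,3)→{2,3,4}; (6,4)→{3,4,5}. Safe: 7. Place at column 7.
Row 7: attacked by (1,1)→{1,7}; (2,6)→{1,6}; (3,8)→{4,8}; (4,3)→{3,6}; (5,7)→{5,7}; (6,4)→{3,4,5}. Safe: 2. Place at column 2.
Row 8: attacked by (1,1)→{1,8}; (2,6)→{6}; (3,8)→{3,8}; (4,3)→{3,7}; (5,7)→{4,7}; (6,4)→{2,4,6}; (7,2)→{1,2,3}. Safe: 5. Place at column 5.
Columns [1, 6, 8, 3, 7, 4, 2, 5], r−c [0, -4, -5, 1, -2, 2, 5, 3], r+c [2, 8, 11, 7, 12, 10, 9, 13] are all distinct, so no two queens attack.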